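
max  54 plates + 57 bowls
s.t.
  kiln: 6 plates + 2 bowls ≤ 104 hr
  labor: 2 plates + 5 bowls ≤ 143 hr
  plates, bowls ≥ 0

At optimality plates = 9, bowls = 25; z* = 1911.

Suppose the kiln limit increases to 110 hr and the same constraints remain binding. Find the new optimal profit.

1947

Check each constraint at x*: kiln 104/104 (tight); labor 143/143 (tight).
The binding rows give the dual system: 6·y_kiln + 2·y_labor = 54 and 2·y_kiln + 5·y_labor = 57.
This yields shadow prices y_kiln = 6, y_labor = 9.
Δz = y_kiln·Δb = 6 × (6) = 36, so new z* = 1911 + 36 = 1947.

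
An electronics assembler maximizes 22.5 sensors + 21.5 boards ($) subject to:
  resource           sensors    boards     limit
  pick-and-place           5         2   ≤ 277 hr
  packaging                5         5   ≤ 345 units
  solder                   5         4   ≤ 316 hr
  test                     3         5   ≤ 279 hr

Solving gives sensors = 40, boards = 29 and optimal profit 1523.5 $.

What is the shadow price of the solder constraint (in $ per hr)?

1

Check each constraint at x*: pick-and-place 258/277 (slack 19); packaging 345/345 (tight); solder 316/316 (tight); test 265/279 (slack 14).
Since pick-and-place, test are not tight, their duals are 0.
From A_Bᵀ y = c: 5·y_packaging + 5·y_solder = 22.5; 5·y_packaging + 4·y_solder = 21.5.
This yields shadow prices y_packaging = 3.5, y_solder = 1.
Shadow price of solder = 1.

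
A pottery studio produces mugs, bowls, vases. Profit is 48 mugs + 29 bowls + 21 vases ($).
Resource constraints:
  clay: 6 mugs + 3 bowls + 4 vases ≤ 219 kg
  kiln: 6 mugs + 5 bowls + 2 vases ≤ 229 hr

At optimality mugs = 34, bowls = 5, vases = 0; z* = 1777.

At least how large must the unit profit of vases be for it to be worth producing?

27

Check each constraint at x*: clay 219/219 (tight); kiln 229/229 (tight).
From A_Bᵀ y = c: 6·y_clay + 6·y_kiln = 48; 3·y_clay + 5·y_kiln = 29.
→ y_clay = 5.5 and y_kiln = 2.5.
vases enters the basis when its profit ≥ yᵀa₃ = 5.5·4 + 2.5·2 = 27.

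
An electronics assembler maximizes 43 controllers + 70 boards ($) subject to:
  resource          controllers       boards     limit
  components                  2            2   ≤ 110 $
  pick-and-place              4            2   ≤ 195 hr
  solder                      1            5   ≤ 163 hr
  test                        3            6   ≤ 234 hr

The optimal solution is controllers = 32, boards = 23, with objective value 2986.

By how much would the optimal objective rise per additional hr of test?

9

At the optimum: components uses 110 of 110 (binding); pick-and-place uses 174 of 195 (slack = 21); solder uses 147 of 163 (slack = 16); test uses 234 of 234 (binding).
Slack constraints have shadow price 0 (complementary slackness).
From A_Bᵀ y = c: 2·y_components + 3·y_test = 43; 2·y_components + 6·y_test = 70.
Solving: y_components = 8, y_test = 9.
Shadow price of test = 9.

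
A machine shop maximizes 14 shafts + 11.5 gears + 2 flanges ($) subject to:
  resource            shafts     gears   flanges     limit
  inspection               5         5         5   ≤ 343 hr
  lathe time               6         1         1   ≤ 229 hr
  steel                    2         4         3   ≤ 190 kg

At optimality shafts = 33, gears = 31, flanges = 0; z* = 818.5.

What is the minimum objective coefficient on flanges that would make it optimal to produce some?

9

Check each constraint at x*: inspection 320/343 (slack 23); lathe time 229/229 (tight); steel 190/190 (tight).
By complementary slackness, y = 0 for the non-binding constraint.
The binding rows give the dual system: 6·y_lathe time + 2·y_steel = 14 and 1·y_lathe time + 4·y_steel = 11.5.
→ y_lathe time = 1.5 and y_steel = 2.5.
flanges enters the basis when its profit ≥ yᵀa₃ = 1.5·1 + 2.5·3 = 9.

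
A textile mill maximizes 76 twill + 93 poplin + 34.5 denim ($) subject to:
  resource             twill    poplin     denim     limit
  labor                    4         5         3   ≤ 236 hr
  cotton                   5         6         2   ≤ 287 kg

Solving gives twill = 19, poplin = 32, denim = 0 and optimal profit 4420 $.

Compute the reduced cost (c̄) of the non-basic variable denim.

Check each constraint at x*: labor 236/236 (tight); cotton 287/287 (tight).
From A_Bᵀ y = c: 4·y_labor + 5·y_cotton = 76; 5·y_labor + 6·y_cotton = 93.
This yields shadow prices y_labor = 9, y_cotton = 8.
Reduced cost of denim: c₃ − yᵀa₃ = 34.5 − (9·3 + 8·2) = 34.5 − 43 = -8.5.

-8.5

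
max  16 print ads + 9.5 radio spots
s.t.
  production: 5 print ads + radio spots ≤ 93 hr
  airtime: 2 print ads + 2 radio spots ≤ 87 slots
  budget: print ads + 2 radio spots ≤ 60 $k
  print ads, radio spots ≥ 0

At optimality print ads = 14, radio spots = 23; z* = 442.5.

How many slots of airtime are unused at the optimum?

airtime used = 2·14 + 2·23 = 74; slack = 87 − 74 = 13.

13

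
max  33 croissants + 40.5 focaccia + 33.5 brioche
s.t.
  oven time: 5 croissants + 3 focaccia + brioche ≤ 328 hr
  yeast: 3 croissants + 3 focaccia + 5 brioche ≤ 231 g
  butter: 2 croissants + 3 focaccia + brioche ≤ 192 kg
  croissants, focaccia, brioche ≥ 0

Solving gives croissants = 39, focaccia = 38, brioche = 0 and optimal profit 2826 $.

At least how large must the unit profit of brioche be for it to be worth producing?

Check each constraint at x*: oven time 309/328 (slack 19); yeast 231/231 (tight); butter 192/192 (tight).
Slack constraints have shadow price 0 (complementary slackness).
Dual feasibility on the basic columns requires 3·y_yeast + 2·y_butter = 33, 3·y_yeast + 3·y_butter = 40.5.
Solving: y_yeast = 6, y_butter = 7.5.
brioche enters the basis when its profit ≥ yᵀa₃ = 6·5 + 7.5·1 = 37.5.

37.5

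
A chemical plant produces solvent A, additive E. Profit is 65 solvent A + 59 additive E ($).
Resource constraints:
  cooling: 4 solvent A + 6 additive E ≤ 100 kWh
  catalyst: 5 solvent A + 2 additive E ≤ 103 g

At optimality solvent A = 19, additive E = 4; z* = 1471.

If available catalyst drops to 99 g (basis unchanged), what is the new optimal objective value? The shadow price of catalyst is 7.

1443

Δb = -4, so new z* = 1471 + (7)·(-4) = 1471 − 28 = 1443.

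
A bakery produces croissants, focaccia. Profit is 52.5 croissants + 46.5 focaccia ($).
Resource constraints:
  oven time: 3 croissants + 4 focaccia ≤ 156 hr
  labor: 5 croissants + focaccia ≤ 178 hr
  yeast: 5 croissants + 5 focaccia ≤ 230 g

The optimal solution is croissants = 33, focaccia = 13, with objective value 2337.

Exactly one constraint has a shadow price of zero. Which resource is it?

oven time

oven time: 151/156 (slack 5)
labor: 178/178 (binding)
yeast: 230/230 (binding)
By complementary slackness, a constraint with positive slack has shadow price 0 → oven time.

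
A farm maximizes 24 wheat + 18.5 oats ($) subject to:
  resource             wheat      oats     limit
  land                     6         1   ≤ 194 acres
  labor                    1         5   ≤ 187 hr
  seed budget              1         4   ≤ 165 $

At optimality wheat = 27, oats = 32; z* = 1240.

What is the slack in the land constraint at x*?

0

land used = 6·27 + 1·32 = 194; slack = 194 − 194 = 0.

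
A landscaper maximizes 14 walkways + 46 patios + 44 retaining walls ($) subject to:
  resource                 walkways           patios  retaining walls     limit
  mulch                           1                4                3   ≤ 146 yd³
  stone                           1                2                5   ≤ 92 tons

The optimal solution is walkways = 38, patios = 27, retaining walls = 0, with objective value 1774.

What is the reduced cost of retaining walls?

-8

At the optimum: mulch uses 146 of 146 (binding); stone uses 92 of 92 (binding).
From A_Bᵀ y = c: 1·y_mulch + 1·y_stone = 14; 4·y_mulch + 2·y_stone = 46.
→ y_mulch = 9 and y_stone = 5.
Reduced cost of retaining walls: c₃ − yᵀa₃ = 44 − (9·3 + 5·5) = 44 − 52 = -8.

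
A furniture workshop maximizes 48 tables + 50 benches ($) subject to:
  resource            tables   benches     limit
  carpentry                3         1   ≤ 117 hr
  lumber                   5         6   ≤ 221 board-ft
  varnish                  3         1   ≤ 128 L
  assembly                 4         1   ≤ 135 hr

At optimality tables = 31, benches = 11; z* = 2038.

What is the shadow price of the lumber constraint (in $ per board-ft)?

Check each constraint at x*: carpentry 104/117 (slack 13); lumber 221/221 (tight); varnish 104/128 (slack 24); assembly 135/135 (tight).
Slack constraints have shadow price 0 (complementary slackness).
The binding rows give the dual system: 5·y_lumber + 4·y_assembly = 48 and 6·y_lumber + 1·y_assembly = 50.
→ y_lumber = 8 and y_assembly = 2.
Shadow price of lumber = 8.

8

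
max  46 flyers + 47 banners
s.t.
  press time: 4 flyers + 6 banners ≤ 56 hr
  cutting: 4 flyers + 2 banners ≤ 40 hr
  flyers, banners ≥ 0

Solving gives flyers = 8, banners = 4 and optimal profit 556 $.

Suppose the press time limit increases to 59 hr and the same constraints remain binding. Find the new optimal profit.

574

At the optimum: press time uses 56 of 56 (binding); cutting uses 40 of 40 (binding).
The binding rows give the dual system: 4·y_press time + 4·y_cutting = 46 and 6·y_press time + 2·y_cutting = 47.
Solving: y_press time = 6, y_cutting = 5.5.
Δz = y_press time·Δb = 6 × (3) = 18, so new z* = 556 + 18 = 574.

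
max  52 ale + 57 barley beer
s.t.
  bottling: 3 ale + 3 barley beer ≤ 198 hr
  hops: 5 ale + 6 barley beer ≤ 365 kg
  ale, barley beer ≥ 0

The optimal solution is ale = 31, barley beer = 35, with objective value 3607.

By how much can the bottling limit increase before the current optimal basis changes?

Binding constraints: bottling, hops. The basis is B = [[3,3],[5,6]] with det 3.
Per unit increase in bottling, x* moves by d = (2, -1.6667).
The basis stays optimal until barley beer reaches 0; allowable increase = 21 hr.

21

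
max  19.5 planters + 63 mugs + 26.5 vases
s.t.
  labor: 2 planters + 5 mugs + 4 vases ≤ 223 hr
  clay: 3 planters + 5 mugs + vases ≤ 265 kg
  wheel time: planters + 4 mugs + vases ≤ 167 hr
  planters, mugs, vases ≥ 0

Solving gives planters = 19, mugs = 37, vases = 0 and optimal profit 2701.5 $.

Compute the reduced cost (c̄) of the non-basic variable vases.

-3

Check each constraint at x*: labor 223/223 (tight); clay 242/265 (slack 23); wheel time 167/167 (tight).
Slack constraints have shadow price 0 (complementary slackness).
From A_Bᵀ y = c: 2·y_labor + 1·y_wheel time = 19.5; 5·y_labor + 4·y_wheel time = 63.
Solving: y_labor = 5, y_wheel time = 9.5.
Reduced cost of vases: c₃ − yᵀa₃ = 26.5 − (5·4 + 9.5·1) = 26.5 − 29.5 = -3.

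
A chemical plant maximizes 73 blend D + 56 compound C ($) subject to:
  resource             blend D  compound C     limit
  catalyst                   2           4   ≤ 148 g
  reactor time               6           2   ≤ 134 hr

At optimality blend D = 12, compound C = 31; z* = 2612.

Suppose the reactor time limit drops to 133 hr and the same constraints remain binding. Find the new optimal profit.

Both catalyst and reactor time are binding at x*.
From A_Bᵀ y = c: 2·y_catalyst + 6·y_reactor time = 73; 4·y_catalyst + 2·y_reactor time = 56.
Solving: y_catalyst = 9.5, y_reactor time = 9.
Δz = y_reactor time·Δb = 9 × (-1) = -9, so new z* = 2612 − 9 = 2603.

2603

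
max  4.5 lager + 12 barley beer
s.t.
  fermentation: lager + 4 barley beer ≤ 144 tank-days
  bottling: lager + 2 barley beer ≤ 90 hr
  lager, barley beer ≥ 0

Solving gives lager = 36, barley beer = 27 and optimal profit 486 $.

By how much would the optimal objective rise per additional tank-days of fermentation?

1.5

Both fermentation and bottling are binding at x*.
Dual feasibility on the basic columns requires 1·y_fermentation + 1·y_bottling = 4.5, 4·y_fermentation + 2·y_bottling = 12.
This yields shadow prices y_fermentation = 1.5, y_bottling = 3.
Shadow price of fermentation = 1.5.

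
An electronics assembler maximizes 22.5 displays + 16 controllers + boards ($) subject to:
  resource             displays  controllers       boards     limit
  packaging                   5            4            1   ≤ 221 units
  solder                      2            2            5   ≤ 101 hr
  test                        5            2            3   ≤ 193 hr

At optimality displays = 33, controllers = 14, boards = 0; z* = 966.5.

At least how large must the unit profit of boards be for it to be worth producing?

6.5

Check each constraint at x*: packaging 221/221 (tight); solder 94/101 (slack 7); test 193/193 (tight).
Slack constraints have shadow price 0 (complementary slackness).
Dual feasibility on the basic columns requires 5·y_packaging + 5·y_test = 22.5, 4·y_packaging + 2·y_test = 16.
→ y_packaging = 3.5 and y_test = 1.
boards enters the basis when its profit ≥ yᵀa₃ = 3.5·1 + 1·3 = 6.5.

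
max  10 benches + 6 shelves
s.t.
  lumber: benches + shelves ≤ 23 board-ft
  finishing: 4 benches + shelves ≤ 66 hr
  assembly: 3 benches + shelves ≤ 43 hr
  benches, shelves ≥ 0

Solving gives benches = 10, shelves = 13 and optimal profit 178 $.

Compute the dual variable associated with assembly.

2

Check each constraint at x*: lumber 23/23 (tight); finishing 53/66 (slack 13); assembly 43/43 (tight).
Slack constraints have shadow price 0 (complementary slackness).
From A_Bᵀ y = c: 1·y_lumber + 3·y_assembly = 10; 1·y_lumber + 1·y_assembly = 6.
This yields shadow prices y_lumber = 4, y_assembly = 2.
Shadow price of assembly = 2.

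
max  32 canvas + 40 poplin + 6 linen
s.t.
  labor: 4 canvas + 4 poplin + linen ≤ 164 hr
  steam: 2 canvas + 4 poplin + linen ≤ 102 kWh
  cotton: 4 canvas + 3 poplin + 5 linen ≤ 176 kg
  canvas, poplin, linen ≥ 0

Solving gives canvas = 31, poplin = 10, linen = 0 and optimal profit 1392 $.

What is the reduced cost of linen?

Binding: labor and steam. Non-binding: cotton (22 unused).
Slack constraints have shadow price 0 (complementary slackness).
Dual feasibility on the basic columns requires 4·y_labor + 2·y_steam = 32, 4·y_labor + 4·y_steam = 40.
→ y_labor = 6 and y_steam = 4.
Reduced cost of linen: c₃ − yᵀa₃ = 6 − (6·1 + 4·1) = 6 − 10 = -4.

-4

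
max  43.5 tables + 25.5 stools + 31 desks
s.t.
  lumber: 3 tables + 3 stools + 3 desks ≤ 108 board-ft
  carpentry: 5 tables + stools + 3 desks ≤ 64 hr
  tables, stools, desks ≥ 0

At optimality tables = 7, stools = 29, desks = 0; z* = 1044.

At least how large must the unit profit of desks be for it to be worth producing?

At the optimum: lumber uses 108 of 108 (binding); carpentry uses 64 of 64 (binding).
The binding rows give the dual system: 3·y_lumber + 5·y_carpentry = 43.5 and 3·y_lumber + 1·y_carpentry = 25.5.
→ y_lumber = 7 and y_carpentry = 4.5.
desks enters the basis when its profit ≥ yᵀa₃ = 7·3 + 4.5·3 = 34.5.

34.5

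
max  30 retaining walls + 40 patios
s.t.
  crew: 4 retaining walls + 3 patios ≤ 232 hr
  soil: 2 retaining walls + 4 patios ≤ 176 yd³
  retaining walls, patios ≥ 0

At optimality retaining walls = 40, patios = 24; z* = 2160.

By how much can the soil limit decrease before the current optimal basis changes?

Binding constraints: crew, soil. The basis is B = [[4,3],[2,4]] with det 10.
Per unit decrease in soil, x* moves by d = (0.3, -0.4).
The basis stays optimal until patios reaches 0; allowable decrease = 60 yd³.

60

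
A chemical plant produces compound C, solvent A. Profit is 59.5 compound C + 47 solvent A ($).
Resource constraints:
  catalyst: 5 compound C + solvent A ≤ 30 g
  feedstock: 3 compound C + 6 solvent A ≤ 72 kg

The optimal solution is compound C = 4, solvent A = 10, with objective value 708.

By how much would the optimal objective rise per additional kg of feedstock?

6.5

Both catalyst and feedstock are binding at x*.
Dual feasibility on the basic columns requires 5·y_catalyst + 3·y_feedstock = 59.5, 1·y_catalyst + 6·y_feedstock = 47.
→ y_catalyst = 8 and y_feedstock = 6.5.
Shadow price of feedstock = 6.5.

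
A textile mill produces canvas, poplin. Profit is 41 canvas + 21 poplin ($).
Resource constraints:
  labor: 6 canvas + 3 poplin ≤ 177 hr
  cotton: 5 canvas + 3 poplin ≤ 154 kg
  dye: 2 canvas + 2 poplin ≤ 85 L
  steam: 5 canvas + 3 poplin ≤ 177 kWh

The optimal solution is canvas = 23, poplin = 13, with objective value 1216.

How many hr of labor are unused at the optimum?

0

labor used = 6·23 + 3·13 = 177; slack = 177 − 177 = 0.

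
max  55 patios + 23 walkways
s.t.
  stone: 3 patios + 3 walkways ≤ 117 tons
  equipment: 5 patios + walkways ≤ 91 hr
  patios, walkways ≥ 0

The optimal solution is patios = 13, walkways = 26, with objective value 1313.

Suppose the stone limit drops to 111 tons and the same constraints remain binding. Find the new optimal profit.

1283

Check each constraint at x*: stone 117/117 (tight); equipment 91/91 (tight).
Dual feasibility on the basic columns requires 3·y_stone + 5·y_equipment = 55, 3·y_stone + 1·y_equipment = 23.
→ y_stone = 5 and y_equipment = 8.
Δz = y_stone·Δb = 5 × (-6) = -30, so new z* = 1313 − 30 = 1283.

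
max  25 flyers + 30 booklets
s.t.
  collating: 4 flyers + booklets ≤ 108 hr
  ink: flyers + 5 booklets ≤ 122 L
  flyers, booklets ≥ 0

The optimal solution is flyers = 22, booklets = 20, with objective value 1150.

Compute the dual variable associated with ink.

Check each constraint at x*: collating 108/108 (tight); ink 122/122 (tight).
The binding rows give the dual system: 4·y_collating + 1·y_ink = 25 and 1·y_collating + 5·y_ink = 30.
This yields shadow prices y_collating = 5, y_ink = 5.
Shadow price of ink = 5.

5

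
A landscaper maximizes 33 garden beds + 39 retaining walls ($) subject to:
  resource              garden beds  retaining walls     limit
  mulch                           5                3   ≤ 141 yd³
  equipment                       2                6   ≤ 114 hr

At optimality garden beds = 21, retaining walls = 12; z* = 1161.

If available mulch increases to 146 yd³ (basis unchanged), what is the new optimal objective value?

Check each constraint at x*: mulch 141/141 (tight); equipment 114/114 (tight).
Dual feasibility on the basic columns requires 5·y_mulch + 2·y_equipment = 33, 3·y_mulch + 6·y_equipment = 39.
This yields shadow prices y_mulch = 5, y_equipment = 4.
Δz = y_mulch·Δb = 5 × (5) = 25, so new z* = 1161 + 25 = 1186.

1186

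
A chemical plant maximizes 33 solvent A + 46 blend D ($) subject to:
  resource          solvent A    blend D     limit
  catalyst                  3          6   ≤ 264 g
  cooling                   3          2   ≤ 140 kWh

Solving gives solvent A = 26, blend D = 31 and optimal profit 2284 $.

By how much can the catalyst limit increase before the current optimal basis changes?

Binding constraints: catalyst, cooling. The basis is B = [[3,6],[3,2]] with det -12.
Per unit increase in catalyst, x* moves by d = (-0.1667, 0.25).
The basis stays optimal until solvent A reaches 0; allowable increase = 156 g.

156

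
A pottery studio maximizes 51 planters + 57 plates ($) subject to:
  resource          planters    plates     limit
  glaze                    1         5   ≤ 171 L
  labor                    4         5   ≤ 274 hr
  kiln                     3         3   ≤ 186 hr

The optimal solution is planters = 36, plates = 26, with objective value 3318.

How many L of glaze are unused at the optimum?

glaze used = 1·36 + 5·26 = 166; slack = 171 − 166 = 5.

5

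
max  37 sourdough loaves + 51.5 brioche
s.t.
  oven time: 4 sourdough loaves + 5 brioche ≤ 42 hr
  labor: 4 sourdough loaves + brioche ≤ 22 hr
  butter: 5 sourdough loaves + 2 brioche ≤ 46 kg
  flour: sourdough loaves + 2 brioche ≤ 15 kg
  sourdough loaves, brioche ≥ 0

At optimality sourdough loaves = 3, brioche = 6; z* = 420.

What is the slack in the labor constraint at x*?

labor used = 4·3 + 1·6 = 18; slack = 22 − 18 = 4.

4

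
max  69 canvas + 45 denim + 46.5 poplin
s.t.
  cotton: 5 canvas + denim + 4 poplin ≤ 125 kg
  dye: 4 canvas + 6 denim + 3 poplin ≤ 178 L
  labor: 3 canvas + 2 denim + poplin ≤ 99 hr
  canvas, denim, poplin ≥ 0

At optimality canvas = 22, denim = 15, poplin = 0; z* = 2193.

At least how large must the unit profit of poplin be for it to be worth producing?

At the optimum: cotton uses 125 of 125 (binding); dye uses 178 of 178 (binding); labor uses 96 of 99 (slack = 3).
Slack constraints have shadow price 0 (complementary slackness).
From A_Bᵀ y = c: 5·y_cotton + 4·y_dye = 69; 1·y_cotton + 6·y_dye = 45.
Solving: y_cotton = 9, y_dye = 6.
poplin enters the basis when its profit ≥ yᵀa₃ = 9·4 + 6·3 = 54.

54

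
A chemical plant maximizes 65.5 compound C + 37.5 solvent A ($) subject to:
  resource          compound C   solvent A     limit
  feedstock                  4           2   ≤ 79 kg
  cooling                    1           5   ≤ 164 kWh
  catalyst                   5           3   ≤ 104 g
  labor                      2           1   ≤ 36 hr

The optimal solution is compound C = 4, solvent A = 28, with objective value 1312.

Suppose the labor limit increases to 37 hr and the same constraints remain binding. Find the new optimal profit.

At the optimum: feedstock uses 72 of 79 (slack = 7); cooling uses 144 of 164 (slack = 20); catalyst uses 104 of 104 (binding); labor uses 36 of 36 (binding).
By complementary slackness, y = 0 for the non-binding constraints.
From A_Bᵀ y = c: 5·y_catalyst + 2·y_labor = 65.5; 3·y_catalyst + 1·y_labor = 37.5.
Solving: y_catalyst = 9.5, y_labor = 9.
Δz = y_labor·Δb = 9 × (1) = 9, so new z* = 1312 + 9 = 1321.

1321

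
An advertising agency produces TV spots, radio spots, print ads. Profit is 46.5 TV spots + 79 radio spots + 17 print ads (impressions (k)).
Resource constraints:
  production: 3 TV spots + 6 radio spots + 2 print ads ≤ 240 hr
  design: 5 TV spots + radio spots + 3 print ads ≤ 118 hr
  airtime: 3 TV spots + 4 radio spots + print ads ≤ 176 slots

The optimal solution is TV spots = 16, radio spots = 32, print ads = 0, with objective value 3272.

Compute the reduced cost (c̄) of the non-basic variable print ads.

Binding: production and airtime. Non-binding: design (6 unused).
By complementary slackness, y = 0 for the non-binding constraint.
Dual feasibility on the basic columns requires 3·y_production + 3·y_airtime = 46.5, 6·y_production + 4·y_airtime = 79.
Solving: y_production = 8.5, y_airtime = 7.
Reduced cost of print ads: c₃ − yᵀa₃ = 17 − (8.5·2 + 7·1) = 17 − 24 = -7.

-7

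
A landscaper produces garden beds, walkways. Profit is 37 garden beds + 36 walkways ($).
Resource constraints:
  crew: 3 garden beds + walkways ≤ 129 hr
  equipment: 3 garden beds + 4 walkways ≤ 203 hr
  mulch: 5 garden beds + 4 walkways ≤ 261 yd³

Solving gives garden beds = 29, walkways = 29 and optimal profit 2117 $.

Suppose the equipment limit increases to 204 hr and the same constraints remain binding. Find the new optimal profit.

2121

Binding: equipment and mulch. Non-binding: crew (13 unused).
By complementary slackness, y = 0 for the non-binding constraint.
From A_Bᵀ y = c: 3·y_equipment + 5·y_mulch = 37; 4·y_equipment + 4·y_mulch = 36.
Solving: y_equipment = 4, y_mulch = 5.
Δz = y_equipment·Δb = 4 × (1) = 4, so new z* = 2117 + 4 = 2121.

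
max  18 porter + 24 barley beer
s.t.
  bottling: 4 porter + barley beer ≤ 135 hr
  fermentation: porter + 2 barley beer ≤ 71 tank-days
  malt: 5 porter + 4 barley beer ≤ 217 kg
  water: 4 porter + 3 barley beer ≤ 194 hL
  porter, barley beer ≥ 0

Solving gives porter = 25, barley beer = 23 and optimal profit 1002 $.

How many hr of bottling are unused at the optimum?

12

bottling used = 4·25 + 1·23 = 123; slack = 135 − 123 = 12.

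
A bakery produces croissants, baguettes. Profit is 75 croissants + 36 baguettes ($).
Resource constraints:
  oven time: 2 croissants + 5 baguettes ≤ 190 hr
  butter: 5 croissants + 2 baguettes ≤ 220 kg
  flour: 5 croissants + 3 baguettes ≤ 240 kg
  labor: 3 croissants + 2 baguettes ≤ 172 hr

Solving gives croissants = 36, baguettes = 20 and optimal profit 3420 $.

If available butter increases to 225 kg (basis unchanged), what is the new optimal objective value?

Check each constraint at x*: oven time 172/190 (slack 18); butter 220/220 (tight); flour 240/240 (tight); labor 148/172 (slack 24).
By complementary slackness, y = 0 for the non-binding constraints.
From A_Bᵀ y = c: 5·y_butter + 5·y_flour = 75; 2·y_butter + 3·y_flour = 36.
Solving: y_butter = 9, y_flour = 6.
Δz = y_butter·Δb = 9 × (5) = 45, so new z* = 3420 + 45 = 3465.

3465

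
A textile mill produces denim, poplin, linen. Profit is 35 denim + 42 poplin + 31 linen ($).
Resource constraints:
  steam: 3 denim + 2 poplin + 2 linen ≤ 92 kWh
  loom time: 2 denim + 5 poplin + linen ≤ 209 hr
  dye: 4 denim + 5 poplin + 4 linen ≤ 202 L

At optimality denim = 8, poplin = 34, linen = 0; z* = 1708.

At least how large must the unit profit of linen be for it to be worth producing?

At the optimum: steam uses 92 of 92 (binding); loom time uses 186 of 209 (slack = 23); dye uses 202 of 202 (binding).
Since loom time is not tight, its dual is 0.
From A_Bᵀ y = c: 3·y_steam + 4·y_dye = 35; 2·y_steam + 5·y_dye = 42.
Solving: y_steam = 1, y_dye = 8.
linen enters the basis when its profit ≥ yᵀa₃ = 1·2 + 8·4 = 34.

34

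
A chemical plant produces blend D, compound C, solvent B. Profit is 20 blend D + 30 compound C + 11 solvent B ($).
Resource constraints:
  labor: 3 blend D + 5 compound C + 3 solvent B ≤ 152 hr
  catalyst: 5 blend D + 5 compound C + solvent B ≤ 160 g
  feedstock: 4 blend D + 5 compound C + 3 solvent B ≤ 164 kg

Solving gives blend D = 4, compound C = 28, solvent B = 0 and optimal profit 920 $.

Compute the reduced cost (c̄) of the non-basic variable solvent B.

-5

Binding: labor and catalyst. Non-binding: feedstock (8 unused).
Since feedstock is not tight, its dual is 0.
The binding rows give the dual system: 3·y_labor + 5·y_catalyst = 20 and 5·y_labor + 5·y_catalyst = 30.
Solving: y_labor = 5, y_catalyst = 1.
Reduced cost of solvent B: c₃ − yᵀa₃ = 11 − (5·3 + 1·1) = 11 − 16 = -5.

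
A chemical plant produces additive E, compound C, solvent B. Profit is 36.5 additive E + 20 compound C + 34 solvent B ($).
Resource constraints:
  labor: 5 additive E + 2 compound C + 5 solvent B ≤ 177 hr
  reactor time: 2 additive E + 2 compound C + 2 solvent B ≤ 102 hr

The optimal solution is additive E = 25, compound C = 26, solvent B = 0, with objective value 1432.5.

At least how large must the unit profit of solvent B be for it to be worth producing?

Both labor and reactor time are binding at x*.
The binding rows give the dual system: 5·y_labor + 2·y_reactor time = 36.5 and 2·y_labor + 2·y_reactor time = 20.
Solving: y_labor = 5.5, y_reactor time = 4.5.
solvent B enters the basis when its profit ≥ yᵀa₃ = 5.5·5 + 4.5·2 = 36.5.

36.5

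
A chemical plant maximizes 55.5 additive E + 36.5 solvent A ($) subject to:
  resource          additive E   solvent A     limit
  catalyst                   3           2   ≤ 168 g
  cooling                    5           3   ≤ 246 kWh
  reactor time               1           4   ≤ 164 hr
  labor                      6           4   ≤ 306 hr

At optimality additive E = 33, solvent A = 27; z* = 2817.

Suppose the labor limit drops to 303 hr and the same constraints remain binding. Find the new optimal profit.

2793

At the optimum: catalyst uses 153 of 168 (slack = 15); cooling uses 246 of 246 (binding); reactor time uses 141 of 164 (slack = 23); labor uses 306 of 306 (binding).
By complementary slackness, y = 0 for the non-binding constraints.
Dual feasibility on the basic columns requires 5·y_cooling + 6·y_labor = 55.5, 3·y_cooling + 4·y_labor = 36.5.
This yields shadow prices y_cooling = 1.5, y_labor = 8.
Δz = y_labor·Δb = 8 × (-3) = -24, so new z* = 2817 − 24 = 2793.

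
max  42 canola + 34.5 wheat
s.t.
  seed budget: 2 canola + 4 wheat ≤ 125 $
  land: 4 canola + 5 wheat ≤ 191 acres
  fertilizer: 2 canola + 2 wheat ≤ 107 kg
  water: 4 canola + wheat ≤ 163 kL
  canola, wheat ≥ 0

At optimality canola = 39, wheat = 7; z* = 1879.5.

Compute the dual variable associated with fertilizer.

At the optimum: seed budget uses 106 of 125 (slack = 19); land uses 191 of 191 (binding); fertilizer uses 92 of 107 (slack = 15); water uses 163 of 163 (binding).
Since seed budget, fertilizer are not tight, their duals are 0.
From A_Bᵀ y = c: 4·y_land + 4·y_water = 42; 5·y_land + 1·y_water = 34.5.
Solving: y_land = 6, y_water = 4.5.
Shadow price of fertilizer = 0.

0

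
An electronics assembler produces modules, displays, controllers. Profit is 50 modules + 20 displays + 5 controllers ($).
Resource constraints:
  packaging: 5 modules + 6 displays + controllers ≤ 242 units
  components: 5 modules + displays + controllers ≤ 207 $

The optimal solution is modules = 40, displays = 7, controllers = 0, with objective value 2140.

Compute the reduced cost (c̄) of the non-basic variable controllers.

-5

Check each constraint at x*: packaging 242/242 (tight); components 207/207 (tight).
The binding rows give the dual system: 5·y_packaging + 5·y_components = 50 and 6·y_packaging + 1·y_components = 20.
→ y_packaging = 2 and y_components = 8.
Reduced cost of controllers: c₃ − yᵀa₃ = 5 − (2·1 + 8·1) = 5 − 10 = -5.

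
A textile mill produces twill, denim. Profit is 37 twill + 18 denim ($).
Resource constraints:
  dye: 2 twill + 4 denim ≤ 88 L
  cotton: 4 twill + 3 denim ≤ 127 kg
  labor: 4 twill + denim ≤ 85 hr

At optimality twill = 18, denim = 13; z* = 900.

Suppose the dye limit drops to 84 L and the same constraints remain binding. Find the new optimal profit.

At the optimum: dye uses 88 of 88 (binding); cotton uses 111 of 127 (slack = 16); labor uses 85 of 85 (binding).
By complementary slackness, y = 0 for the non-binding constraint.
From A_Bᵀ y = c: 2·y_dye + 4·y_labor = 37; 4·y_dye + 1·y_labor = 18.
This yields shadow prices y_dye = 2.5, y_labor = 8.
Δz = y_dye·Δb = 2.5 × (-4) = -10, so new z* = 900 − 10 = 890.

890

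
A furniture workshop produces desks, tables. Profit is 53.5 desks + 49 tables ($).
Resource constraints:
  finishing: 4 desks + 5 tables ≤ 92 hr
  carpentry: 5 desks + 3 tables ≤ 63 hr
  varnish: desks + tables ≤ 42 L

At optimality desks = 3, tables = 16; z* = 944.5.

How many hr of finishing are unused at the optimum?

0

finishing used = 4·3 + 5·16 = 92; slack = 92 − 92 = 0.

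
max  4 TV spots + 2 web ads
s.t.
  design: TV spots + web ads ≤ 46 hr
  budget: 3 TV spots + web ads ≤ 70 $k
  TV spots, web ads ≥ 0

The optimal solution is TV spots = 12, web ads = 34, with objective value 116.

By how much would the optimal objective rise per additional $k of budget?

At the optimum: design uses 46 of 46 (binding); budget uses 70 of 70 (binding).
Dual feasibility on the basic columns requires 1·y_design + 3·y_budget = 4, 1·y_design + 1·y_budget = 2.
Solving: y_design = 1, y_budget = 1.
Shadow price of budget = 1.

1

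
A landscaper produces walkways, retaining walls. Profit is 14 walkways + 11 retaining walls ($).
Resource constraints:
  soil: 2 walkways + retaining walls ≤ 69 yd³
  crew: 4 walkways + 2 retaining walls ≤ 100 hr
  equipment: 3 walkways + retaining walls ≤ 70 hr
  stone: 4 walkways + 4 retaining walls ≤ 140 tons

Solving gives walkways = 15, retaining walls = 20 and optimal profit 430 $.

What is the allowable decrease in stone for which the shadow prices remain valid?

20

Binding constraints: crew, stone. The basis is B = [[4,2],[4,4]] with det 8.
Per unit decrease in stone, x* moves by d = (0.25, -0.5).
The basis stays optimal until equipment becomes binding; allowable decrease = 20 tons.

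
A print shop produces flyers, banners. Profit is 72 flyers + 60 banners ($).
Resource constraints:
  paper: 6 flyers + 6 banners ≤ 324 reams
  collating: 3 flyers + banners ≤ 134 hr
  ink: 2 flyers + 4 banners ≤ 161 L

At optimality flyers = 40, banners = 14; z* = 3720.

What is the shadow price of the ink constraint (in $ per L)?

0

Binding: paper and collating. Non-binding: ink (25 unused).
By complementary slackness, y = 0 for the non-binding constraint.
From A_Bᵀ y = c: 6·y_paper + 3·y_collating = 72; 6·y_paper + 1·y_collating = 60.
Solving: y_paper = 9, y_collating = 6.
Shadow price of ink = 0.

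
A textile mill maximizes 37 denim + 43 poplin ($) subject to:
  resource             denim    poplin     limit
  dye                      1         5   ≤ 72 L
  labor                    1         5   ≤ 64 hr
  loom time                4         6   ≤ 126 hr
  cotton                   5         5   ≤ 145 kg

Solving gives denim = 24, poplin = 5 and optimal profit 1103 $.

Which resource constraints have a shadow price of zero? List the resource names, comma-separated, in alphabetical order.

dye: 49/72 (slack 23)
labor: 49/64 (slack 15)
loom time: 126/126 (binding)
cotton: 145/145 (binding)
By complementary slackness, a constraint with positive slack has shadow price 0 → dye, labor.

dye, labor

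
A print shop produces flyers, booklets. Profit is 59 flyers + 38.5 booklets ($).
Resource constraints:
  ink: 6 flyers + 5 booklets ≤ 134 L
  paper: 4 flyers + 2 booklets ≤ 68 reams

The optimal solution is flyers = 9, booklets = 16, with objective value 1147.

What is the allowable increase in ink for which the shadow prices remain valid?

Binding constraints: ink, paper. The basis is B = [[6,5],[4,2]] with det -8.
Per unit increase in ink, x* moves by d = (-0.25, 0.5).
The basis stays optimal until flyers reaches 0; allowable increase = 36 L.

36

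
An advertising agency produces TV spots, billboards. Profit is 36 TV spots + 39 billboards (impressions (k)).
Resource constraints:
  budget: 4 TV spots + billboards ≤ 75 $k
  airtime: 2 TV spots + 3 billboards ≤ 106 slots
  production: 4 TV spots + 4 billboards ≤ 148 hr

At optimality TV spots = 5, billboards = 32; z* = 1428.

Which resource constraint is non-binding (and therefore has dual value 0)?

budget

budget: 52/75 (slack 23)
airtime: 106/106 (binding)
production: 148/148 (binding)
By complementary slackness, a constraint with positive slack has shadow price 0 → budget.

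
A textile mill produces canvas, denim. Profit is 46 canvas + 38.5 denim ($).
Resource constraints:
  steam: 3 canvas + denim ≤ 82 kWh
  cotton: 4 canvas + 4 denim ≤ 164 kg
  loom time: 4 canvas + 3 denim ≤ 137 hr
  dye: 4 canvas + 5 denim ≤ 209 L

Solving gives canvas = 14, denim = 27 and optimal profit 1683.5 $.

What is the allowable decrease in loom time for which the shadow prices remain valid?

Binding constraints: cotton, loom time. The basis is B = [[4,4],[4,3]] with det -4.
Per unit decrease in loom time, x* moves by d = (-1, 1).
The basis stays optimal until canvas reaches 0; allowable decrease = 14 hr.

14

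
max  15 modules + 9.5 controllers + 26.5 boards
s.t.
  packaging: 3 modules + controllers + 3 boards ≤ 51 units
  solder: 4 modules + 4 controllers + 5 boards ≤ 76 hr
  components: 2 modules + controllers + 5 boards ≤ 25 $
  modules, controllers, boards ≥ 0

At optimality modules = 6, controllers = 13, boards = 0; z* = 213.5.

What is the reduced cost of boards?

-6

At the optimum: packaging uses 31 of 51 (slack = 20); solder uses 76 of 76 (binding); components uses 25 of 25 (binding).
Since packaging is not tight, its dual is 0.
From A_Bᵀ y = c: 4·y_solder + 2·y_components = 15; 4·y_solder + 1·y_components = 9.5.
Solving: y_solder = 1, y_components = 5.5.
Reduced cost of boards: c₃ − yᵀa₃ = 26.5 − (1·5 + 5.5·5) = 26.5 − 32.5 = -6.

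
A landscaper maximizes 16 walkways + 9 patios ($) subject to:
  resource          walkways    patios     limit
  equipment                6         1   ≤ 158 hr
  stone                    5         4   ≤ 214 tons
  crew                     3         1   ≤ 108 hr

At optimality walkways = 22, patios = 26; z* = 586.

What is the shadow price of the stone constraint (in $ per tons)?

Check each constraint at x*: equipment 158/158 (tight); stone 214/214 (tight); crew 92/108 (slack 16).
Slack constraints have shadow price 0 (complementary slackness).
The binding rows give the dual system: 6·y_equipment + 5·y_stone = 16 and 1·y_equipment + 4·y_stone = 9.
Solving: y_equipment = 1, y_stone = 2.
Shadow price of stone = 2.

2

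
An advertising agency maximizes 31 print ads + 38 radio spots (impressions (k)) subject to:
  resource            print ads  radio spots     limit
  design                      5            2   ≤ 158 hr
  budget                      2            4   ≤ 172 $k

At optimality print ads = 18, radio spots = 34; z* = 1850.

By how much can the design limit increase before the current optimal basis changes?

272

Binding constraints: design, budget. The basis is B = [[5,2],[2,4]] with det 16.
Per unit increase in design, x* moves by d = (0.25, -0.125).
The basis stays optimal until radio spots reaches 0; allowable increase = 272 hr.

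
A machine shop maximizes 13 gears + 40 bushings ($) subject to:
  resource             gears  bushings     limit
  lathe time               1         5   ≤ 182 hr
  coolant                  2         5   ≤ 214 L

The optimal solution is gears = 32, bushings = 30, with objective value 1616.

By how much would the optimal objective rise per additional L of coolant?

At the optimum: lathe time uses 182 of 182 (binding); coolant uses 214 of 214 (binding).
From A_Bᵀ y = c: 1·y_lathe time + 2·y_coolant = 13; 5·y_lathe time + 5·y_coolant = 40.
→ y_lathe time = 3 and y_coolant = 5.
Shadow price of coolant = 5.

5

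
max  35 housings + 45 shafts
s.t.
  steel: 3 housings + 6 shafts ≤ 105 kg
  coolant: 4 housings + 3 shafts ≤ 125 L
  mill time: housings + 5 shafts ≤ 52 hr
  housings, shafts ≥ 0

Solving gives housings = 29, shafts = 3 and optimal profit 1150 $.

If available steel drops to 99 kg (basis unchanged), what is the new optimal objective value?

1120

Check each constraint at x*: steel 105/105 (tight); coolant 125/125 (tight); mill time 44/52 (slack 8).
By complementary slackness, y = 0 for the non-binding constraint.
Dual feasibility on the basic columns requires 3·y_steel + 4·y_coolant = 35, 6·y_steel + 3·y_coolant = 45.
→ y_steel = 5 and y_coolant = 5.
Δz = y_steel·Δb = 5 × (-6) = -30, so new z* = 1150 − 30 = 1120.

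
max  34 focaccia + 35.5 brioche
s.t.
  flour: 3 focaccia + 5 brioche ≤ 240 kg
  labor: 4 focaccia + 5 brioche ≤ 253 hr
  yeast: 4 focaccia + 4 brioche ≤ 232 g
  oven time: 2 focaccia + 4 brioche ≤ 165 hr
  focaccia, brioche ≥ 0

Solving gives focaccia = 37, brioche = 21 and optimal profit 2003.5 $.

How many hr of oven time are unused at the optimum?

7

oven time used = 2·37 + 4·21 = 158; slack = 165 − 158 = 7.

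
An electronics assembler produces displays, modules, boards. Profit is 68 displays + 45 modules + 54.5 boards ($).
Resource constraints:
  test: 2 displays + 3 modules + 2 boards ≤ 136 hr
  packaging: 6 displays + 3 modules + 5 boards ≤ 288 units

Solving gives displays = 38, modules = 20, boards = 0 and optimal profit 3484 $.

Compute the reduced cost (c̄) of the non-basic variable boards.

Both test and packaging are binding at x*.
Dual feasibility on the basic columns requires 2·y_test + 6·y_packaging = 68, 3·y_test + 3·y_packaging = 45.
This yields shadow prices y_test = 5.5, y_packaging = 9.5.
Reduced cost of boards: c₃ − yᵀa₃ = 54.5 − (5.5·2 + 9.5·5) = 54.5 − 58.5 = -4.

-4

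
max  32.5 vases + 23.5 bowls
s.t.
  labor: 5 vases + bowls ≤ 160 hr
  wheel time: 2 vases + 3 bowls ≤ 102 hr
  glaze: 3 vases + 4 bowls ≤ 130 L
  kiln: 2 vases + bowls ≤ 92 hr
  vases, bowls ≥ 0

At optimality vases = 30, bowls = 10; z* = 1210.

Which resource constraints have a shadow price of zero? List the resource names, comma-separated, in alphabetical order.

kiln, wheel time

labor: 160/160 (binding)
wheel time: 90/102 (slack 12)
glaze: 130/130 (binding)
kiln: 70/92 (slack 22)
By complementary slackness, a constraint with positive slack has shadow price 0 → kiln, wheel time.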